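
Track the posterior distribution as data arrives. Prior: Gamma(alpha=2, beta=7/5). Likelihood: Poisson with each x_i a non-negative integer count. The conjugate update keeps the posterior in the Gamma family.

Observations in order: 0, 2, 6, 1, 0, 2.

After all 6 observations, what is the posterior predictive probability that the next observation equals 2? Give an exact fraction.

79159997870226424254025/318890305046594389377024

obs 1: x=0 → posterior Gamma(2, 12/5)
obs 2: x=2 → posterior Gamma(4, 17/5)
obs 3: x=6 → posterior Gamma(10, 22/5)
obs 4: x=1 → posterior Gamma(11, 27/5)
obs 5: x=0 → posterior Gamma(11, 32/5)
obs 6: x=2 → posterior Gamma(13, 37/5)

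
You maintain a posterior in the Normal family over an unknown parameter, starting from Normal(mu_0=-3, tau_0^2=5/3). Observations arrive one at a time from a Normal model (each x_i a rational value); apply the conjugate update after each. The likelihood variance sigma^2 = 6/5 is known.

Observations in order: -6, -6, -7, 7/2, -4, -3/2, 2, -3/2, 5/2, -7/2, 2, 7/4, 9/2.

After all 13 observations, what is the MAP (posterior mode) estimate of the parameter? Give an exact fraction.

obs 1: x=-6 → posterior Normal(-204/43, 30/43)
obs 2: x=-6 → posterior Normal(-177/34, 15/34)
obs 3: x=-7 → posterior Normal(-529/93, 10/31)
obs 4: x=7/2 → posterior Normal(-883/236, 15/59)
obs 5: x=-4 → posterior Normal(-1083/286, 30/143)
obs 6: x=-3/2 → posterior Normal(-193/56, 5/28)
obs 7: x=2 → posterior Normal(-529/193, 30/193)
obs 8: x=-3/2 → posterior Normal(-1133/436, 15/109)
obs 9: x=5/2 → posterior Normal(-56/27, 10/81)
obs 10: x=-7/2 → posterior Normal(-1183/536, 15/134)
obs 11: x=2 → posterior Normal(-1083/586, 30/293)
obs 12: x=7/4 → posterior Normal(-1991/1272, 5/53)
obs 13: x=9/2 → posterior Normal(-1541/1372, 30/343)

-1541/1372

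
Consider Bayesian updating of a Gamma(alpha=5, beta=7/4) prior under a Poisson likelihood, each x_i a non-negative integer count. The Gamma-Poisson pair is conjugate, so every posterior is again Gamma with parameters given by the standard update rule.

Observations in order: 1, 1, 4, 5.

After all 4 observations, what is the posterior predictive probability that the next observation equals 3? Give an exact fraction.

obs 1: x=1 → posterior Gamma(6, 11/4)
obs 2: x=1 → posterior Gamma(7, 15/4)
obs 3: x=4 → posterior Gamma(11, 19/4)
obs 4: x=5 → posterior Gamma(16, 23/4)

106756482116174824481113088/523347633027360537213511521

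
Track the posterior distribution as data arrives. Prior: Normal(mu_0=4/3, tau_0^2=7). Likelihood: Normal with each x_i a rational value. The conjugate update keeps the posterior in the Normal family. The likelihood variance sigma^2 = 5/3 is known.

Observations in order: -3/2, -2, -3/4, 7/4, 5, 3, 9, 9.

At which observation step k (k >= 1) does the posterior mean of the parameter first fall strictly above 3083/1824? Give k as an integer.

obs 1: x=-3/2 → posterior Normal(-149/156, 35/26)
obs 2: x=-2 → posterior Normal(-401/282, 35/47)
obs 3: x=-3/4 → posterior Normal(-991/816, 35/68)
obs 4: x=7/4 → posterior Normal(-275/534, 35/89)
obs 5: x=5 → posterior Normal(71/132, 7/22)
obs 6: x=3 → posterior Normal(733/786, 35/131)
obs 7: x=9 → posterior Normal(1867/912, 35/152)
obs 8: x=9 → posterior Normal(3001/1038, 35/173)

k = 7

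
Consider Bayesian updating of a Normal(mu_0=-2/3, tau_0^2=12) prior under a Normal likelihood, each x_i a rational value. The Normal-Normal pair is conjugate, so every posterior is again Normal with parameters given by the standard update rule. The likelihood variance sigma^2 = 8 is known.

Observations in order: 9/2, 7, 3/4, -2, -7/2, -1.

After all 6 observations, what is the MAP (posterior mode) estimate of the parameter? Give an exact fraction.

191/240

obs 1: x=9/2 → posterior Normal(73/30, 24/5)
obs 2: x=7 → posterior Normal(199/48, 3)
obs 3: x=3/4 → posterior Normal(425/132, 24/11)
obs 4: x=-2 → posterior Normal(353/168, 12/7)
obs 5: x=-7/2 → posterior Normal(227/204, 24/17)
obs 6: x=-1 → posterior Normal(191/240, 6/5)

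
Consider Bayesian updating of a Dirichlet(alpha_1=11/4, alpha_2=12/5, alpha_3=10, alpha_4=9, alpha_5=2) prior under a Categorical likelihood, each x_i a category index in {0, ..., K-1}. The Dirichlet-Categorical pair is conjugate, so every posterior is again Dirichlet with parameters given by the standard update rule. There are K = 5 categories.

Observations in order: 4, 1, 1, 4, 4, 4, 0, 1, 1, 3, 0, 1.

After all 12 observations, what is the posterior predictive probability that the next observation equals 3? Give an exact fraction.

obs 1: x=4 → posterior Dirichlet(11/4, 12/5, 10, 9, 3)
obs 2: x=1 → posterior Dirichlet(11/4, 17/5, 10, 9, 3)
obs 3: x=1 → posterior Dirichlet(11/4, 22/5, 10, 9, 3)
obs 4: x=4 → posterior Dirichlet(11/4, 22/5, 10, 9, 4)
obs 5: x=4 → posterior Dirichlet(11/4, 22/5, 10, 9, 5)
obs 6: x=4 → posterior Dirichlet(11/4, 22/5, 10, 9, 6)
obs 7: x=0 → posterior Dirichlet(15/4, 22/5, 10, 9, 6)
obs 8: x=1 → posterior Dirichlet(15/4, 27/5, 10, 9, 6)
obs 9: x=1 → posterior Dirichlet(15/4, 32/5, 10, 9, 6)
obs 10: x=3 → posterior Dirichlet(15/4, 32/5, 10, 10, 6)
obs 11: x=0 → posterior Dirichlet(19/4, 32/5, 10, 10, 6)
obs 12: x=1 → posterior Dirichlet(19/4, 37/5, 10, 10, 6)

200/763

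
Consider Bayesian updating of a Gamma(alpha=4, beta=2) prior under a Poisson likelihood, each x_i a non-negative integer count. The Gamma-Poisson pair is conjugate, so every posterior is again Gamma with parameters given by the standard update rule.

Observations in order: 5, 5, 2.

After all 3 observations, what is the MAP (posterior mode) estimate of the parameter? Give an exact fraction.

3

obs 1: x=5 → posterior Gamma(9, 3)
obs 2: x=5 → posterior Gamma(14, 4)
obs 3: x=2 → posterior Gamma(16, 5)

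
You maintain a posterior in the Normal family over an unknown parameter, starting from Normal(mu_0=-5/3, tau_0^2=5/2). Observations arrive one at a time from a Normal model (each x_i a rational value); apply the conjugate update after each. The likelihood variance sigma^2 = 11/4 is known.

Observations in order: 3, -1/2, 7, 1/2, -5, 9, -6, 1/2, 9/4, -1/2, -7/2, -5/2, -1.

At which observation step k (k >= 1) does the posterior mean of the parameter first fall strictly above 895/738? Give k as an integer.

obs 1: x=3 → posterior Normal(5/9, 55/42)
obs 2: x=-1/2 → posterior Normal(20/93, 55/62)
obs 3: x=7 → posterior Normal(230/123, 55/82)
obs 4: x=1/2 → posterior Normal(245/153, 55/102)
obs 5: x=-5 → posterior Normal(95/183, 55/122)
obs 6: x=9 → posterior Normal(365/213, 55/142)
obs 7: x=-6 → posterior Normal(185/243, 55/162)
obs 8: x=1/2 → posterior Normal(200/273, 55/182)
obs 9: x=9/4 → posterior Normal(535/606, 55/202)
obs 10: x=-1/2 → posterior Normal(505/666, 55/222)
obs 11: x=-7/2 → posterior Normal(295/726, 5/22)
obs 12: x=-5/2 → posterior Normal(145/786, 55/262)
obs 13: x=-1 → posterior Normal(85/846, 55/282)

k = 3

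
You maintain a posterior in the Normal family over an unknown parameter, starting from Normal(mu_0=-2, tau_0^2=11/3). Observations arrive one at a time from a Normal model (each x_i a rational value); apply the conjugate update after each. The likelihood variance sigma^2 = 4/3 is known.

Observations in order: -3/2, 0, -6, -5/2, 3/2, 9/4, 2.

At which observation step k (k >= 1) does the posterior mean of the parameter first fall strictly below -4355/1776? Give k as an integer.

obs 1: x=-3/2 → posterior Normal(-49/30, 44/45)
obs 2: x=0 → posterior Normal(-49/52, 22/39)
obs 3: x=-6 → posterior Normal(-181/74, 44/111)
obs 4: x=-5/2 → posterior Normal(-59/24, 11/36)
obs 5: x=3/2 → posterior Normal(-203/118, 44/177)
obs 6: x=9/4 → posterior Normal(-307/280, 22/105)
obs 7: x=2 → posterior Normal(-73/108, 44/243)

k = 4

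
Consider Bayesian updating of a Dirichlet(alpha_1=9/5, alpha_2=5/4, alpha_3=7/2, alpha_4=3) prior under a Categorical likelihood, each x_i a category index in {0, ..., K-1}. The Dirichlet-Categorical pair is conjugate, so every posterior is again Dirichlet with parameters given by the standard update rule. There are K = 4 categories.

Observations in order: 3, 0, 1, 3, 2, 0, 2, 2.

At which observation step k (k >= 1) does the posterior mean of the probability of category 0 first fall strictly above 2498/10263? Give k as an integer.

k = 6

obs 1: x=3 → posterior Dirichlet(9/5, 5/4, 7/2, 4)
obs 2: x=0 → posterior Dirichlet(14/5, 5/4, 7/2, 4)
obs 3: x=1 → posterior Dirichlet(14/5, 9/4, 7/2, 4)
obs 4: x=3 → posterior Dirichlet(14/5, 9/4, 7/2, 5)
obs 5: x=2 → posterior Dirichlet(14/5, 9/4, 9/2, 5)
obs 6: x=0 → posterior Dirichlet(19/5, 9/4, 9/2, 5)
obs 7: x=2 → posterior Dirichlet(19/5, 9/4, 11/2, 5)
obs 8: x=2 → posterior Dirichlet(19/5, 9/4, 13/2, 5)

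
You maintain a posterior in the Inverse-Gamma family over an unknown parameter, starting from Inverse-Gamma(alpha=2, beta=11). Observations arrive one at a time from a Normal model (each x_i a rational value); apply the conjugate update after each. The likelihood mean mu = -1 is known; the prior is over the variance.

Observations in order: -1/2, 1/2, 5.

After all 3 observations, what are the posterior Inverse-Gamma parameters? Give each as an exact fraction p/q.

obs 1: x=-1/2 → posterior Inverse-Gamma(5/2, 89/8)
obs 2: x=1/2 → posterior Inverse-Gamma(3, 49/4)
obs 3: x=5 → posterior Inverse-Gamma(7/2, 121/4)

alpha=7/2, beta=121/4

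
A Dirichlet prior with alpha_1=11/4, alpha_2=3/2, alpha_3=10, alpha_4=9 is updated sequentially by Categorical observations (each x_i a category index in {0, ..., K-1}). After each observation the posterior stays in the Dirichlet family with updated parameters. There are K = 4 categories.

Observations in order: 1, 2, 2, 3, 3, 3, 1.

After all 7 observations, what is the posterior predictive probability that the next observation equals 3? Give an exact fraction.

48/121

obs 1: x=1 → posterior Dirichlet(11/4, 5/2, 10, 9)
obs 2: x=2 → posterior Dirichlet(11/4, 5/2, 11, 9)
obs 3: x=2 → posterior Dirichlet(11/4, 5/2, 12, 9)
obs 4: x=3 → posterior Dirichlet(11/4, 5/2, 12, 10)
obs 5: x=3 → posterior Dirichlet(11/4, 5/2, 12, 11)
obs 6: x=3 → posterior Dirichlet(11/4, 5/2, 12, 12)
obs 7: x=1 → posterior Dirichlet(11/4, 7/2, 12, 12)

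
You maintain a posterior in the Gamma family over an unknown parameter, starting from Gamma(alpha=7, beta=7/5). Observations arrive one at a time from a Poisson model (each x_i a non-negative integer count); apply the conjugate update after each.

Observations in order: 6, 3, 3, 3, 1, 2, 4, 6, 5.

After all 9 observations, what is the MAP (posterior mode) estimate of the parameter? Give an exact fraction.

15/4

obs 1: x=6 → posterior Gamma(13, 12/5)
obs 2: x=3 → posterior Gamma(16, 17/5)
obs 3: x=3 → posterior Gamma(19, 22/5)
obs 4: x=3 → posterior Gamma(22, 27/5)
obs 5: x=1 → posterior Gamma(23, 32/5)
obs 6: x=2 → posterior Gamma(25, 37/5)
obs 7: x=4 → posterior Gamma(29, 42/5)
obs 8: x=6 → posterior Gamma(35, 47/5)
obs 9: x=5 → posterior Gamma(40, 52/5)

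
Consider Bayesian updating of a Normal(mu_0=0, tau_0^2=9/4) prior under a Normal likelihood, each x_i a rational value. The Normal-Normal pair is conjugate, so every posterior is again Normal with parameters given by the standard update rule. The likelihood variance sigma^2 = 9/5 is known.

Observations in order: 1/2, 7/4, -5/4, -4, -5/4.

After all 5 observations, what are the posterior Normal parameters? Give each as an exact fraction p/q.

mu_0=-85/116, tau_0^2=9/29

obs 1: x=1/2 → posterior Normal(5/18, 1)
obs 2: x=7/4 → posterior Normal(45/56, 9/14)
obs 3: x=-5/4 → posterior Normal(5/19, 9/19)
obs 4: x=-4 → posterior Normal(-5/8, 3/8)
obs 5: x=-5/4 → posterior Normal(-85/116, 9/29)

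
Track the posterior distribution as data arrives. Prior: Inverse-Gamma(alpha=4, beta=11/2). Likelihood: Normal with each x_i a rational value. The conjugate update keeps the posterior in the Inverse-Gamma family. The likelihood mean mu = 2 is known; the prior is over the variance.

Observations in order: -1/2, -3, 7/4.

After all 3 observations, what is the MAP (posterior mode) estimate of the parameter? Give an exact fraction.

obs 1: x=-1/2 → posterior Inverse-Gamma(9/2, 69/8)
obs 2: x=-3 → posterior Inverse-Gamma(5, 169/8)
obs 3: x=7/4 → posterior Inverse-Gamma(11/2, 677/32)

677/208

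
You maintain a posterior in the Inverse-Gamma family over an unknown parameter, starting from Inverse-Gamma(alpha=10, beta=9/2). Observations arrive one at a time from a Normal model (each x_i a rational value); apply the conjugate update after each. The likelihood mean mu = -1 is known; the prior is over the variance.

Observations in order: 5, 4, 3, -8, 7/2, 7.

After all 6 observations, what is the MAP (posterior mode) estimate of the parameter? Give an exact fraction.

877/112

obs 1: x=5 → posterior Inverse-Gamma(21/2, 45/2)
obs 2: x=4 → posterior Inverse-Gamma(11, 35)
obs 3: x=3 → posterior Inverse-Gamma(23/2, 43)
obs 4: x=-8 → posterior Inverse-Gamma(12, 135/2)
obs 5: x=7/2 → posterior Inverse-Gamma(25/2, 621/8)
obs 6: x=7 → posterior Inverse-Gamma(13, 877/8)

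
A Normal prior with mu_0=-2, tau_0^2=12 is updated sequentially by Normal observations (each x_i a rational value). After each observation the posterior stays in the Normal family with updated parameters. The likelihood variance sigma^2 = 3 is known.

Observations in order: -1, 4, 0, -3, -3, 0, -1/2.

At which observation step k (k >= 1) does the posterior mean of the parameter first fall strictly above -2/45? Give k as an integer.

obs 1: x=-1 → posterior Normal(-6/5, 12/5)
obs 2: x=4 → posterior Normal(10/9, 4/3)
obs 3: x=0 → posterior Normal(10/13, 12/13)
obs 4: x=-3 → posterior Normal(-2/17, 12/17)
obs 5: x=-3 → posterior Normal(-2/3, 4/7)
obs 6: x=0 → posterior Normal(-14/25, 12/25)
obs 7: x=-1/2 → posterior Normal(-16/29, 12/29)

k = 2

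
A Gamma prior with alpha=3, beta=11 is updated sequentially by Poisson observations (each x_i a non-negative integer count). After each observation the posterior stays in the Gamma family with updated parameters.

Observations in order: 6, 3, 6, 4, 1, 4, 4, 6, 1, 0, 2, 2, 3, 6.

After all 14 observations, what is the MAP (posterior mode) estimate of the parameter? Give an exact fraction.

2

obs 1: x=6 → posterior Gamma(9, 12)
obs 2: x=3 → posterior Gamma(12, 13)
obs 3: x=6 → posterior Gamma(18, 14)
obs 4: x=4 → posterior Gamma(22, 15)
obs 5: x=1 → posterior Gamma(23, 16)
obs 6: x=4 → posterior Gamma(27, 17)
obs 7: x=4 → posterior Gamma(31, 18)
obs 8: x=6 → posterior Gamma(37, 19)
obs 9: x=1 → posterior Gamma(38, 20)
obs 10: x=0 → posterior Gamma(38, 21)
obs 11: x=2 → posterior Gamma(40, 22)
obs 12: x=2 → posterior Gamma(42, 23)
obs 13: x=3 → posterior Gamma(45, 24)
obs 14: x=6 → posterior Gamma(51, 25)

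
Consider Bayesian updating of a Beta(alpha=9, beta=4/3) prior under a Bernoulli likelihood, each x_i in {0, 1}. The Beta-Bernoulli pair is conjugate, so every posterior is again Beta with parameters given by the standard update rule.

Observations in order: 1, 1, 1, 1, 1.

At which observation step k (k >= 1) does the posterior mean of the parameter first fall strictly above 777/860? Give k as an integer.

obs 1: x=1 → posterior Beta(10, 4/3)
obs 2: x=1 → posterior Beta(11, 4/3)
obs 3: x=1 → posterior Beta(12, 4/3)
obs 4: x=1 → posterior Beta(13, 4/3)
obs 5: x=1 → posterior Beta(14, 4/3)

k = 4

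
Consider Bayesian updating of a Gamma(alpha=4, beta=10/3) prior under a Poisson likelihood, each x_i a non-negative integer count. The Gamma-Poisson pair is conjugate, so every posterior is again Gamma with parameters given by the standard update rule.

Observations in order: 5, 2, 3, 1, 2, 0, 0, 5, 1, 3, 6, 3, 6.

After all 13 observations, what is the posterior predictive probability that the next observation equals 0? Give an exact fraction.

obs 1: x=5 → posterior Gamma(9, 13/3)
obs 2: x=2 → posterior Gamma(11, 16/3)
obs 3: x=3 → posterior Gamma(14, 19/3)
obs 4: x=1 → posterior Gamma(15, 22/3)
obs 5: x=2 → posterior Gamma(17, 25/3)
obs 6: x=0 → posterior Gamma(17, 28/3)
obs 7: x=0 → posterior Gamma(17, 31/3)
obs 8: x=5 → posterior Gamma(22, 34/3)
obs 9: x=1 → posterior Gamma(23, 37/3)
obs 10: x=3 → posterior Gamma(26, 40/3)
obs 11: x=6 → posterior Gamma(32, 43/3)
obs 12: x=3 → posterior Gamma(35, 46/3)
obs 13: x=6 → posterior Gamma(41, 49/3)

1986274564260074954771227439341817016242885890299592103563430267952049/22705814685896786089750978283614409206507331277096105077974843210596352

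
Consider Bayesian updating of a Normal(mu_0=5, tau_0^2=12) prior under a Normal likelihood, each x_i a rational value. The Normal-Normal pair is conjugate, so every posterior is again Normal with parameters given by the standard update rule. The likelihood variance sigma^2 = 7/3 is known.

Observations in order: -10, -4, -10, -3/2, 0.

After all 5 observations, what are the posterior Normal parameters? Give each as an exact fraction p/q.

obs 1: x=-10 → posterior Normal(-325/43, 84/43)
obs 2: x=-4 → posterior Normal(-469/79, 84/79)
obs 3: x=-10 → posterior Normal(-829/115, 84/115)
obs 4: x=-3/2 → posterior Normal(-883/151, 84/151)
obs 5: x=0 → posterior Normal(-883/187, 84/187)

mu_0=-883/187, tau_0^2=84/187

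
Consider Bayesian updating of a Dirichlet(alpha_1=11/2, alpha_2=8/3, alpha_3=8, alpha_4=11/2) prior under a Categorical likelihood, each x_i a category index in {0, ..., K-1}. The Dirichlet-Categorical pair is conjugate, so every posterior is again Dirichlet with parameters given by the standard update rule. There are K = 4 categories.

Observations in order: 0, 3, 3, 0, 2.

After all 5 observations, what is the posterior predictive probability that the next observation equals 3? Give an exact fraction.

9/32

obs 1: x=0 → posterior Dirichlet(13/2, 8/3, 8, 11/2)
obs 2: x=3 → posterior Dirichlet(13/2, 8/3, 8, 13/2)
obs 3: x=3 → posterior Dirichlet(13/2, 8/3, 8, 15/2)
obs 4: x=0 → posterior Dirichlet(15/2, 8/3, 8, 15/2)
obs 5: x=2 → posterior Dirichlet(15/2, 8/3, 9, 15/2)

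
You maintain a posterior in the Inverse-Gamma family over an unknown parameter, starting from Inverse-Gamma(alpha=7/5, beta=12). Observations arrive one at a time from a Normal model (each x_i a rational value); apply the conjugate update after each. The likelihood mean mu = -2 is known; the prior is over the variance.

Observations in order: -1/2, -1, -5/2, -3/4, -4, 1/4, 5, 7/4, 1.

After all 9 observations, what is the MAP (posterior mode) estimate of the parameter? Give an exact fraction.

8815/1104

obs 1: x=-1/2 → posterior Inverse-Gamma(19/10, 105/8)
obs 2: x=-1 → posterior Inverse-Gamma(12/5, 109/8)
obs 3: x=-5/2 → posterior Inverse-Gamma(29/10, 55/4)
obs 4: x=-3/4 → posterior Inverse-Gamma(17/5, 465/32)
obs 5: x=-4 → posterior Inverse-Gamma(39/10, 529/32)
obs 6: x=1/4 → posterior Inverse-Gamma(22/5, 305/16)
obs 7: x=5 → posterior Inverse-Gamma(49/10, 697/16)
obs 8: x=7/4 → posterior Inverse-Gamma(27/5, 1619/32)
obs 9: x=1 → posterior Inverse-Gamma(59/10, 1763/32)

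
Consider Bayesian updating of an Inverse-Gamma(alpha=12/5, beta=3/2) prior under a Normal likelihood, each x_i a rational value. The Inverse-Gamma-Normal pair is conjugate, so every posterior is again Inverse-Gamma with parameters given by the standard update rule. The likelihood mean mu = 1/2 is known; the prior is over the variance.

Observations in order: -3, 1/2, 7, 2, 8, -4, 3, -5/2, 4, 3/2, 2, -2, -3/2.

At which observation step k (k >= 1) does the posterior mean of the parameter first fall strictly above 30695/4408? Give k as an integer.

obs 1: x=-3 → posterior Inverse-Gamma(29/10, 61/8)
obs 2: x=1/2 → posterior Inverse-Gamma(17/5, 61/8)
obs 3: x=7 → posterior Inverse-Gamma(39/10, 115/4)
obs 4: x=2 → posterior Inverse-Gamma(22/5, 239/8)
obs 5: x=8 → posterior Inverse-Gamma(49/10, 58)
obs 6: x=-4 → posterior Inverse-Gamma(27/5, 545/8)
obs 7: x=3 → posterior Inverse-Gamma(59/10, 285/4)
obs 8: x=-5/2 → posterior Inverse-Gamma(32/5, 303/4)
obs 9: x=4 → posterior Inverse-Gamma(69/10, 655/8)
obs 10: x=3/2 → posterior Inverse-Gamma(37/5, 659/8)
obs 11: x=2 → posterior Inverse-Gamma(79/10, 167/2)
obs 12: x=-2 → posterior Inverse-Gamma(42/5, 693/8)
obs 13: x=-3/2 → posterior Inverse-Gamma(89/10, 709/8)

k = 3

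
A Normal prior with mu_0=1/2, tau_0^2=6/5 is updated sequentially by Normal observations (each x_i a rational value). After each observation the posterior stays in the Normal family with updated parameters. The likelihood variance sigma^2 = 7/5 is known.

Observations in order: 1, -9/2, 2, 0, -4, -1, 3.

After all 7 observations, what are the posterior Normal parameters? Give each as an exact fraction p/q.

obs 1: x=1 → posterior Normal(19/26, 42/65)
obs 2: x=-9/2 → posterior Normal(-35/38, 42/95)
obs 3: x=2 → posterior Normal(-11/50, 42/125)
obs 4: x=0 → posterior Normal(-11/62, 42/155)
obs 5: x=-4 → posterior Normal(-59/74, 42/185)
obs 6: x=-1 → posterior Normal(-71/86, 42/215)
obs 7: x=3 → posterior Normal(-5/14, 6/35)

mu_0=-5/14, tau_0^2=6/35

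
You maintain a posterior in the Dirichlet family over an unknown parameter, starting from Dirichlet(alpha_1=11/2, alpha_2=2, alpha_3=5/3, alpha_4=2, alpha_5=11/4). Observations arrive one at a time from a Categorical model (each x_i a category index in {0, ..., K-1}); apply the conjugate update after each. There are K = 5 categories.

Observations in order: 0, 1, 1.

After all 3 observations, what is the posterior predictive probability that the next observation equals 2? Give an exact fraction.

obs 1: x=0 → posterior Dirichlet(13/2, 2, 5/3, 2, 11/4)
obs 2: x=1 → posterior Dirichlet(13/2, 3, 5/3, 2, 11/4)
obs 3: x=1 → posterior Dirichlet(13/2, 4, 5/3, 2, 11/4)

20/203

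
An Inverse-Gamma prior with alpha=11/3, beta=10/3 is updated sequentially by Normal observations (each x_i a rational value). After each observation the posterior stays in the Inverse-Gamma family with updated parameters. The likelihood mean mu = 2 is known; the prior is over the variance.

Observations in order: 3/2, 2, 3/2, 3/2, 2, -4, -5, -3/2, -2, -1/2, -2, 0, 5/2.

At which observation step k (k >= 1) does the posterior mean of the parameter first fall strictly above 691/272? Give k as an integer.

k = 6

obs 1: x=3/2 → posterior Inverse-Gamma(25/6, 83/24)
obs 2: x=2 → posterior Inverse-Gamma(14/3, 83/24)
obs 3: x=3/2 → posterior Inverse-Gamma(31/6, 43/12)
obs 4: x=3/2 → posterior Inverse-Gamma(17/3, 89/24)
obs 5: x=2 → posterior Inverse-Gamma(37/6, 89/24)
obs 6: x=-4 → posterior Inverse-Gamma(20/3, 521/24)
obs 7: x=-5 → posterior Inverse-Gamma(43/6, 1109/24)
obs 8: x=-3/2 → posterior Inverse-Gamma(23/3, 157/3)
obs 9: x=-2 → posterior Inverse-Gamma(49/6, 181/3)
obs 10: x=-1/2 → posterior Inverse-Gamma(26/3, 1523/24)
obs 11: x=-2 → posterior Inverse-Gamma(55/6, 1715/24)
obs 12: x=0 → posterior Inverse-Gamma(29/3, 1763/24)
obs 13: x=5/2 → posterior Inverse-Gamma(61/6, 883/12)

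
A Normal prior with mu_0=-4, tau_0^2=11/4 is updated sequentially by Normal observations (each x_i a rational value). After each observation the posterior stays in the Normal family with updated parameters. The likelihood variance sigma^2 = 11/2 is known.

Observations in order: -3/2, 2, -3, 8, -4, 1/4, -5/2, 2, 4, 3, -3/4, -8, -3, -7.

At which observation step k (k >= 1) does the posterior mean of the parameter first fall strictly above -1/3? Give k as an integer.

k = 9

obs 1: x=-3/2 → posterior Normal(-19/6, 11/6)
obs 2: x=2 → posterior Normal(-15/8, 11/8)
obs 3: x=-3 → posterior Normal(-21/10, 11/10)
obs 4: x=8 → posterior Normal(-5/12, 11/12)
obs 5: x=-4 → posterior Normal(-13/14, 11/14)
obs 6: x=1/4 → posterior Normal(-25/32, 11/16)
obs 7: x=-5/2 → posterior Normal(-35/36, 11/18)
obs 8: x=2 → posterior Normal(-27/40, 11/20)
obs 9: x=4 → posterior Normal(-1/4, 1/2)
obs 10: x=3 → posterior Normal(1/48, 11/24)
obs 11: x=-3/4 → posterior Normal(-1/26, 11/26)
obs 12: x=-8 → posterior Normal(-17/28, 11/28)
obs 13: x=-3 → posterior Normal(-23/30, 11/30)
obs 14: x=-7 → posterior Normal(-37/32, 11/32)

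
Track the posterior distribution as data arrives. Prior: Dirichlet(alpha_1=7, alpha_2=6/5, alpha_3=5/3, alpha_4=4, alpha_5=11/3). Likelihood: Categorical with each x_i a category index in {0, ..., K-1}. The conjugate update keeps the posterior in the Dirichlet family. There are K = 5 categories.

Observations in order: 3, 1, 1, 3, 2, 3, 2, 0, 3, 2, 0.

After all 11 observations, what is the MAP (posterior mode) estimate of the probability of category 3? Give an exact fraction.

obs 1: x=3 → posterior Dirichlet(7, 6/5, 5/3, 5, 11/3)
obs 2: x=1 → posterior Dirichlet(7, 11/5, 5/3, 5, 11/3)
obs 3: x=1 → posterior Dirichlet(7, 16/5, 5/3, 5, 11/3)
obs 4: x=3 → posterior Dirichlet(7, 16/5, 5/3, 6, 11/3)
obs 5: x=2 → posterior Dirichlet(7, 16/5, 8/3, 6, 11/3)
obs 6: x=3 → posterior Dirichlet(7, 16/5, 8/3, 7, 11/3)
obs 7: x=2 → posterior Dirichlet(7, 16/5, 11/3, 7, 11/3)
obs 8: x=0 → posterior Dirichlet(8, 16/5, 11/3, 7, 11/3)
obs 9: x=3 → posterior Dirichlet(8, 16/5, 11/3, 8, 11/3)
obs 10: x=2 → posterior Dirichlet(8, 16/5, 14/3, 8, 11/3)
obs 11: x=0 → posterior Dirichlet(9, 16/5, 14/3, 8, 11/3)

105/353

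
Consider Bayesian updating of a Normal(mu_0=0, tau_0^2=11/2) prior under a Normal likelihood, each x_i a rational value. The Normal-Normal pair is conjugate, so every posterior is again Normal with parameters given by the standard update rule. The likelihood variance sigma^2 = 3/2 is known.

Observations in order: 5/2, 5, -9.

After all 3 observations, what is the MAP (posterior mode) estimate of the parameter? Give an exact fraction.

-11/24

obs 1: x=5/2 → posterior Normal(55/28, 33/28)
obs 2: x=5 → posterior Normal(33/10, 33/50)
obs 3: x=-9 → posterior Normal(-11/24, 11/24)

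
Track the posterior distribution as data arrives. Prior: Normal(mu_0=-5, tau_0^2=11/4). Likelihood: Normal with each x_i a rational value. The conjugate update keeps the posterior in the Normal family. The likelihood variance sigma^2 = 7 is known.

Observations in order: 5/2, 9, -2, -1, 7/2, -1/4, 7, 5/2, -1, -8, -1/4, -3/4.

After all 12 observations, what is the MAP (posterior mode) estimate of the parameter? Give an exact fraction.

-13/128

obs 1: x=5/2 → posterior Normal(-75/26, 77/39)
obs 2: x=9 → posterior Normal(-27/100, 77/50)
obs 3: x=-2 → posterior Normal(-71/122, 77/61)
obs 4: x=-1 → posterior Normal(-31/48, 77/72)
obs 5: x=7/2 → posterior Normal(-8/83, 77/83)
obs 6: x=-1/4 → posterior Normal(-43/376, 77/94)
obs 7: x=7 → posterior Normal(53/84, 11/15)
obs 8: x=5/2 → posterior Normal(375/464, 77/116)
obs 9: x=-1 → posterior Normal(331/508, 77/127)
obs 10: x=-8 → posterior Normal(-7/184, 77/138)
obs 11: x=-1/4 → posterior Normal(-8/149, 77/149)
obs 12: x=-3/4 → posterior Normal(-13/128, 77/160)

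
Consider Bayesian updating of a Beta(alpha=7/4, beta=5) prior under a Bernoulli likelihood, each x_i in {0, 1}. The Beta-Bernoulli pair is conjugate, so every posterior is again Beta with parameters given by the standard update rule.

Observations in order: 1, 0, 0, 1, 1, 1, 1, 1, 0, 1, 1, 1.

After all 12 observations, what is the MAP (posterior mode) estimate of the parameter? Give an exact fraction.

obs 1: x=1 → posterior Beta(11/4, 5)
obs 2: x=0 → posterior Beta(11/4, 6)
obs 3: x=0 → posterior Beta(11/4, 7)
obs 4: x=1 → posterior Beta(15/4, 7)
obs 5: x=1 → posterior Beta(19/4, 7)
obs 6: x=1 → posterior Beta(23/4, 7)
obs 7: x=1 → posterior Beta(27/4, 7)
obs 8: x=1 → posterior Beta(31/4, 7)
obs 9: x=0 → posterior Beta(31/4, 8)
obs 10: x=1 → posterior Beta(35/4, 8)
obs 11: x=1 → posterior Beta(39/4, 8)
obs 12: x=1 → posterior Beta(43/4, 8)

39/67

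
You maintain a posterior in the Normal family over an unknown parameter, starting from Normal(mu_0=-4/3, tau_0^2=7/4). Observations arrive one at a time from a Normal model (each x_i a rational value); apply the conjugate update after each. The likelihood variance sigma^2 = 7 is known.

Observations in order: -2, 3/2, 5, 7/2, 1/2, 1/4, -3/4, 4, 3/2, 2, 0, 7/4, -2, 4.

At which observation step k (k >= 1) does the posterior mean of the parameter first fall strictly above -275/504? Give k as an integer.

obs 1: x=-2 → posterior Normal(-22/15, 7/5)
obs 2: x=3/2 → posterior Normal(-35/36, 7/6)
obs 3: x=5 → posterior Normal(-5/42, 1)
obs 4: x=7/2 → posterior Normal(1/3, 7/8)
obs 5: x=1/2 → posterior Normal(19/54, 7/9)
obs 6: x=1/4 → posterior Normal(41/120, 7/10)
obs 7: x=-3/4 → posterior Normal(8/33, 7/11)
obs 8: x=4 → posterior Normal(5/9, 7/12)
obs 9: x=3/2 → posterior Normal(49/78, 7/13)
obs 10: x=2 → posterior Normal(61/84, 1/2)
obs 11: x=0 → posterior Normal(61/90, 7/15)
obs 12: x=7/4 → posterior Normal(143/192, 7/16)
obs 13: x=-2 → posterior Normal(7/12, 7/17)
obs 14: x=4 → posterior Normal(167/216, 7/18)

k = 3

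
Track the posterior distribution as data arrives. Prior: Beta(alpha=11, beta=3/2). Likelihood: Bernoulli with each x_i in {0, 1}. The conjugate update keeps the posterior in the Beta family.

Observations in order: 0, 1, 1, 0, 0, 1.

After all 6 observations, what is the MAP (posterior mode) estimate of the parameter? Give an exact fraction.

26/33

obs 1: x=0 → posterior Beta(11, 5/2)
obs 2: x=1 → posterior Beta(12, 5/2)
obs 3: x=1 → posterior Beta(13, 5/2)
obs 4: x=0 → posterior Beta(13, 7/2)
obs 5: x=0 → posterior Beta(13, 9/2)
obs 6: x=1 → posterior Beta(14, 9/2)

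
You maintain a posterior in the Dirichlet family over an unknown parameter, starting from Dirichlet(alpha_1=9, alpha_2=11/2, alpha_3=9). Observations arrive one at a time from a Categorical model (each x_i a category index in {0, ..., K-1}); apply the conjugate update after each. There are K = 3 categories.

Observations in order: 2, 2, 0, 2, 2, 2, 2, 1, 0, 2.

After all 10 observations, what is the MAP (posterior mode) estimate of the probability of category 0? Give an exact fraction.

obs 1: x=2 → posterior Dirichlet(9, 11/2, 10)
obs 2: x=2 → posterior Dirichlet(9, 11/2, 11)
obs 3: x=0 → posterior Dirichlet(10, 11/2, 11)
obs 4: x=2 → posterior Dirichlet(10, 11/2, 12)
obs 5: x=2 → posterior Dirichlet(10, 11/2, 13)
obs 6: x=2 → posterior Dirichlet(10, 11/2, 14)
obs 7: x=2 → posterior Dirichlet(10, 11/2, 15)
obs 8: x=1 → posterior Dirichlet(10, 13/2, 15)
obs 9: x=0 → posterior Dirichlet(11, 13/2, 15)
obs 10: x=2 → posterior Dirichlet(11, 13/2, 16)

20/61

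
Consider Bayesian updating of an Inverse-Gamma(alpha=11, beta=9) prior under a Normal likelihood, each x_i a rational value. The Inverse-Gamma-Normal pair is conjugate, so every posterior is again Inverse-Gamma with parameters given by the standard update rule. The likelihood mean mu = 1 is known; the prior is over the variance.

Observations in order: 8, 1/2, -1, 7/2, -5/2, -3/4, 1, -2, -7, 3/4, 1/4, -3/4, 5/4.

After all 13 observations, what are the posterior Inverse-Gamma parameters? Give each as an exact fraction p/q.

alpha=35/2, beta=2713/32

obs 1: x=8 → posterior Inverse-Gamma(23/2, 67/2)
obs 2: x=1/2 → posterior Inverse-Gamma(12, 269/8)
obs 3: x=-1 → posterior Inverse-Gamma(25/2, 285/8)
obs 4: x=7/2 → posterior Inverse-Gamma(13, 155/4)
obs 5: x=-5/2 → posterior Inverse-Gamma(27/2, 359/8)
obs 6: x=-3/4 → posterior Inverse-Gamma(14, 1485/32)
obs 7: x=1 → posterior Inverse-Gamma(29/2, 1485/32)
obs 8: x=-2 → posterior Inverse-Gamma(15, 1629/32)
obs 9: x=-7 → posterior Inverse-Gamma(31/2, 2653/32)
obs 10: x=3/4 → posterior Inverse-Gamma(16, 1327/16)
obs 11: x=1/4 → posterior Inverse-Gamma(33/2, 2663/32)
obs 12: x=-3/4 → posterior Inverse-Gamma(17, 339/4)
obs 13: x=5/4 → posterior Inverse-Gamma(35/2, 2713/32)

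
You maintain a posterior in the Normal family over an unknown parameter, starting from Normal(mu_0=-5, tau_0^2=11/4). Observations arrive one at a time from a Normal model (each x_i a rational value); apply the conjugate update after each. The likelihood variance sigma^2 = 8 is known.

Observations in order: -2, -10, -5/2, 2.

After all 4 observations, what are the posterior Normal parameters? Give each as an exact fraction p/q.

mu_0=-595/152, tau_0^2=22/19

obs 1: x=-2 → posterior Normal(-182/43, 88/43)
obs 2: x=-10 → posterior Normal(-146/27, 44/27)
obs 3: x=-5/2 → posterior Normal(-639/130, 88/65)
obs 4: x=2 → posterior Normal(-595/152, 22/19)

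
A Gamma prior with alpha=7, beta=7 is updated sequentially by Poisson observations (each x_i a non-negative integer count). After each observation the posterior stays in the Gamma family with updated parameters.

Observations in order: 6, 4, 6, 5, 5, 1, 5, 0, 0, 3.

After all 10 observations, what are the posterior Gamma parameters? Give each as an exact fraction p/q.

alpha=42, beta=17

obs 1: x=6 → posterior Gamma(13, 8)
obs 2: x=4 → posterior Gamma(17, 9)
obs 3: x=6 → posterior Gamma(23, 10)
obs 4: x=5 → posterior Gamma(28, 11)
obs 5: x=5 → posterior Gamma(33, 12)
obs 6: x=1 → posterior Gamma(34, 13)
obs 7: x=5 → posterior Gamma(39, 14)
obs 8: x=0 → posterior Gamma(39, 15)
obs 9: x=0 → posterior Gamma(39, 16)
obs 10: x=3 → posterior Gamma(42, 17)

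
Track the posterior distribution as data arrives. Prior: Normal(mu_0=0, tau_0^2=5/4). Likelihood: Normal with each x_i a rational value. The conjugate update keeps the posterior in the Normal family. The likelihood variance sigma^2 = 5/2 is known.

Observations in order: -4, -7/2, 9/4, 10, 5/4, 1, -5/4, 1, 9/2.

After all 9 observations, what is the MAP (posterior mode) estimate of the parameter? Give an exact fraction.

45/44

obs 1: x=-4 → posterior Normal(-4/3, 5/6)
obs 2: x=-7/2 → posterior Normal(-15/8, 5/8)
obs 3: x=9/4 → posterior Normal(-21/20, 1/2)
obs 4: x=10 → posterior Normal(19/24, 5/12)
obs 5: x=5/4 → posterior Normal(6/7, 5/14)
obs 6: x=1 → posterior Normal(7/8, 5/16)
obs 7: x=-5/4 → posterior Normal(23/36, 5/18)
obs 8: x=1 → posterior Normal(27/40, 1/4)
obs 9: x=9/2 → posterior Normal(45/44, 5/22)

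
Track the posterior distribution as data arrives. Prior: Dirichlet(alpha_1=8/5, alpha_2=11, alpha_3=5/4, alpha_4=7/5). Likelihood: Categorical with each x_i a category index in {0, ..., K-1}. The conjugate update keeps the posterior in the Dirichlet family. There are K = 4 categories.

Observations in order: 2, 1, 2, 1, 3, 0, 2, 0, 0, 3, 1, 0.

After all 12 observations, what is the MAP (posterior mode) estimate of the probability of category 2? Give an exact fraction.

13/93

obs 1: x=2 → posterior Dirichlet(8/5, 11, 9/4, 7/5)
obs 2: x=1 → posterior Dirichlet(8/5, 12, 9/4, 7/5)
obs 3: x=2 → posterior Dirichlet(8/5, 12, 13/4, 7/5)
obs 4: x=1 → posterior Dirichlet(8/5, 13, 13/4, 7/5)
obs 5: x=3 → posterior Dirichlet(8/5, 13, 13/4, 12/5)
obs 6: x=0 → posterior Dirichlet(13/5, 13, 13/4, 12/5)
obs 7: x=2 → posterior Dirichlet(13/5, 13, 17/4, 12/5)
obs 8: x=0 → posterior Dirichlet(18/5, 13, 17/4, 12/5)
obs 9: x=0 → posterior Dirichlet(23/5, 13, 17/4, 12/5)
obs 10: x=3 → posterior Dirichlet(23/5, 13, 17/4, 17/5)
obs 11: x=1 → posterior Dirichlet(23/5, 14, 17/4, 17/5)
obs 12: x=0 → posterior Dirichlet(28/5, 14, 17/4, 17/5)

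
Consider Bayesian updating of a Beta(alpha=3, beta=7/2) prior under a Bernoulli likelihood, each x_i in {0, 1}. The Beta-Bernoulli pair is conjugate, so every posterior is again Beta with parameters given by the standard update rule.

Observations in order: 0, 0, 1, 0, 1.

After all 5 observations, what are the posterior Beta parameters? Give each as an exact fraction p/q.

obs 1: x=0 → posterior Beta(3, 9/2)
obs 2: x=0 → posterior Beta(3, 11/2)
obs 3: x=1 → posterior Beta(4, 11/2)
obs 4: x=0 → posterior Beta(4, 13/2)
obs 5: x=1 → posterior Beta(5, 13/2)

alpha=5, beta=13/2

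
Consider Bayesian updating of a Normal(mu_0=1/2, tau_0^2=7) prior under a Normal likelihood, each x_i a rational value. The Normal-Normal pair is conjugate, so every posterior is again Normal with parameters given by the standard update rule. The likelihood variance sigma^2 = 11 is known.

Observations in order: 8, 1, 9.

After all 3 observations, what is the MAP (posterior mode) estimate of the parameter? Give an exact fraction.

obs 1: x=8 → posterior Normal(41/12, 77/18)
obs 2: x=1 → posterior Normal(137/50, 77/25)
obs 3: x=9 → posterior Normal(263/64, 77/32)

263/64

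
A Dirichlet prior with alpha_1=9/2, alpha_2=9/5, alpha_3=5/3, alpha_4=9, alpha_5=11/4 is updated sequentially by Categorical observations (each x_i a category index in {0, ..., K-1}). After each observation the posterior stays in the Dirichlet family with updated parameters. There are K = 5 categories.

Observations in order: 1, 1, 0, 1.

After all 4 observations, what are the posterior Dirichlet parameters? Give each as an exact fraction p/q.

obs 1: x=1 → posterior Dirichlet(9/2, 14/5, 5/3, 9, 11/4)
obs 2: x=1 → posterior Dirichlet(9/2, 19/5, 5/3, 9, 11/4)
obs 3: x=0 → posterior Dirichlet(11/2, 19/5, 5/3, 9, 11/4)
obs 4: x=1 → posterior Dirichlet(11/2, 24/5, 5/3, 9, 11/4)

alpha_1=11/2, alpha_2=24/5, alpha_3=5/3, alpha_4=9, alpha_5=11/4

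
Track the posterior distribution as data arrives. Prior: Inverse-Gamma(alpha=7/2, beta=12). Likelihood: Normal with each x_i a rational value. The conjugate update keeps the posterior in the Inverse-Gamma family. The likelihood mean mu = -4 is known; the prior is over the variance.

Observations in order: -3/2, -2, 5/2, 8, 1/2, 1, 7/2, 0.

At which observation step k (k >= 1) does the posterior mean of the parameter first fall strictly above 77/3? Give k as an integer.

k = 7

obs 1: x=-3/2 → posterior Inverse-Gamma(4, 121/8)
obs 2: x=-2 → posterior Inverse-Gamma(9/2, 137/8)
obs 3: x=5/2 → posterior Inverse-Gamma(5, 153/4)
obs 4: x=8 → posterior Inverse-Gamma(11/2, 441/4)
obs 5: x=1/2 → posterior Inverse-Gamma(6, 963/8)
obs 6: x=1 → posterior Inverse-Gamma(13/2, 1063/8)
obs 7: x=7/2 → posterior Inverse-Gamma(7, 161)
obs 8: x=0 → posterior Inverse-Gamma(15/2, 169)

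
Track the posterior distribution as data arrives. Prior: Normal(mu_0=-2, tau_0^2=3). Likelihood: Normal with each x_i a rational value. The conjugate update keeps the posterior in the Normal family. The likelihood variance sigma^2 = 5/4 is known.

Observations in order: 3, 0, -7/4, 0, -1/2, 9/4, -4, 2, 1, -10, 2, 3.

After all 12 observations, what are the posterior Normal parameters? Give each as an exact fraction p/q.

mu_0=-46/149, tau_0^2=15/149

obs 1: x=3 → posterior Normal(26/17, 15/17)
obs 2: x=0 → posterior Normal(26/29, 15/29)
obs 3: x=-7/4 → posterior Normal(5/41, 15/41)
obs 4: x=0 → posterior Normal(5/53, 15/53)
obs 5: x=-1/2 → posterior Normal(-1/65, 3/13)
obs 6: x=9/4 → posterior Normal(26/77, 15/77)
obs 7: x=-4 → posterior Normal(-22/89, 15/89)
obs 8: x=2 → posterior Normal(2/101, 15/101)
obs 9: x=1 → posterior Normal(14/113, 15/113)
obs 10: x=-10 → posterior Normal(-106/125, 3/25)
obs 11: x=2 → posterior Normal(-82/137, 15/137)
obs 12: x=3 → posterior Normal(-46/149, 15/149)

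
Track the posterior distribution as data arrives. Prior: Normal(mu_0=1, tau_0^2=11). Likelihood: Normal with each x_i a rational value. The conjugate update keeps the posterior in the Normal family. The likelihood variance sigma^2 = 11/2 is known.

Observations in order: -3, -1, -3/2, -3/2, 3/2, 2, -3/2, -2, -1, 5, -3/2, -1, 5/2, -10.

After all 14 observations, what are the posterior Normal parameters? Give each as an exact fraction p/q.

obs 1: x=-3 → posterior Normal(-5/3, 11/3)
obs 2: x=-1 → posterior Normal(-7/5, 11/5)
obs 3: x=-3/2 → posterior Normal(-10/7, 11/7)
obs 4: x=-3/2 → posterior Normal(-13/9, 11/9)
obs 5: x=3/2 → posterior Normal(-10/11, 1)
obs 6: x=2 → posterior Normal(-6/13, 11/13)
obs 7: x=-3/2 → posterior Normal(-3/5, 11/15)
obs 8: x=-2 → posterior Normal(-13/17, 11/17)
obs 9: x=-1 → posterior Normal(-15/19, 11/19)
obs 10: x=5 → posterior Normal(-5/21, 11/21)
obs 11: x=-3/2 → posterior Normal(-8/23, 11/23)
obs 12: x=-1 → posterior Normal(-2/5, 11/25)
obs 13: x=5/2 → posterior Normal(-5/27, 11/27)
obs 14: x=-10 → posterior Normal(-25/29, 11/29)

mu_0=-25/29, tau_0^2=11/29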